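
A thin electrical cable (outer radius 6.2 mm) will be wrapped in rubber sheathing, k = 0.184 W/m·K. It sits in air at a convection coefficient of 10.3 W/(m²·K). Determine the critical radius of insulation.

For a cylinder r_cr = k/h = 0.184/10.3
r_cr = 17.9 mm; since the bare radius (6.2 mm) is below r_cr, adding a thin layer of insulation will *increase* heat loss.

r_cr ≈ 17.9 mm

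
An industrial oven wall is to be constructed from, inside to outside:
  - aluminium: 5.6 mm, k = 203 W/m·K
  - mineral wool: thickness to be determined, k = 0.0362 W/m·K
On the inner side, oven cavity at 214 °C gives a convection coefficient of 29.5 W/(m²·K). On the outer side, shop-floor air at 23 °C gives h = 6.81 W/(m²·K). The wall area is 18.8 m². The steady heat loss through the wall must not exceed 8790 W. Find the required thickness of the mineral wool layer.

L ≈ 8.24 mm

Treating each layer as a thermal resistance in series:
R_inner film = 1/(h_i·A) = 1/(29.5×18.8) = 0.001803 K/W
R_aluminium = L/(kA) = 0.0056/(203×18.8) = 1.467×10^-6 K/W
R_outer film = 1/(h_o·A) = 1/(6.81×18.8) = 0.007811 K/W
Sum of the known resistances R_other = 0.009615 K/W
Required total resistance R_tot = ΔT/Q_allow = 191/8790 = 0.02173 K/W
R_mineral wool = R_tot − R_other = 0.01211 K/W
L = R·k·A = 0.01211×0.0362×18.8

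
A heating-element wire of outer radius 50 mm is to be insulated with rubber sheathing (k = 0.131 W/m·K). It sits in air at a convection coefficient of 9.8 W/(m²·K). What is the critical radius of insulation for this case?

For a cylinder r_cr = k/h = 0.131/9.8
r_cr = 13.4 mm; since the bare radius (50 mm) is above r_cr, any added insulation will reduce heat loss.

r_cr ≈ 13.4 mm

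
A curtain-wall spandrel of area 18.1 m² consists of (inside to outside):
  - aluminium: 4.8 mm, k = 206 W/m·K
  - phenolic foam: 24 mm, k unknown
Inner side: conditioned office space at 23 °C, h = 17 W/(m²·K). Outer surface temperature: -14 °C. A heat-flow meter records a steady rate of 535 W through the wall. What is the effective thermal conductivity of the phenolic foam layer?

Thermal resistances in series:
R_inner film = 1/(h_i·A) = 1/(17×18.1) = 0.00325 K/W
R_aluminium = L/(kA) = 0.0048/(206×18.1) = 1.287×10^-6 K/W
Sum of known resistances R_other = 0.003251 K/W
Total R = ΔT/Q = 37/535 = 0.06916 K/W
R_phenolic foam = R_total − R_other = 0.06591 K/W
k = L/(R·A) = 0.024/(0.06591×18.1)

k ≈ 0.0201 W/(m·K)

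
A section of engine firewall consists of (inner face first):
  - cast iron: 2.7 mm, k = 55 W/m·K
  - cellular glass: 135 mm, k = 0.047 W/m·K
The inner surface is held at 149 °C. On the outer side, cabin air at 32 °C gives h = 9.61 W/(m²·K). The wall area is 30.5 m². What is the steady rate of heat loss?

Series thermal resistances:
R_cast iron = L/(kA) = 0.0027/(55×30.5) = 1.61×10^-6 K/W
R_cellular glass = L/(kA) = 0.135/(0.047×30.5) = 0.09418 K/W
R_outer film = 1/(h_o·A) = 1/(9.61×30.5) = 0.003412 K/W
R_total = 0.09759 K/W
Q = ΔT / R_total = 117 / 0.09759

Q ≈ 1200 W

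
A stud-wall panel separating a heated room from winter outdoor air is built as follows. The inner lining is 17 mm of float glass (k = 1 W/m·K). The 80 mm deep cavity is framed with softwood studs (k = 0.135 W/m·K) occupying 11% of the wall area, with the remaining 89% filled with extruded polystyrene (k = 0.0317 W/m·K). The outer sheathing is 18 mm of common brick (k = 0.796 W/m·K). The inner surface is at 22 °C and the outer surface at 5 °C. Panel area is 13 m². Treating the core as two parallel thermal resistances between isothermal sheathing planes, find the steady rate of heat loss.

Q ≈ 116 W

Sheathing layers in series; stud and cavity paths in parallel between them.
R_inner = 0.017/(1×13) = 0.001308 K/W
R_stud  = 0.08/(0.135×0.11×13) = 0.4144 K/W
R_cav   = 0.08/(0.0317×0.89×13) = 0.2181 K/W
1/R_core = 1/R_stud + 1/R_cav → R_core = 0.1429 K/W
R_outer = 0.018/(0.796×13) = 0.001739 K/W
R_total = 0.146 K/W
Q = ΔT/R_total = 17/0.146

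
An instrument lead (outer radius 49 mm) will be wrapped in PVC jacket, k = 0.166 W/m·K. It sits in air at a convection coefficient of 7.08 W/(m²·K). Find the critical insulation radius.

For a cylinder r_cr = k/h = 0.166/7.08
r_cr = 23.4 mm; since the bare radius (49 mm) is above r_cr, any added insulation will reduce heat loss.

r_cr ≈ 23.4 mm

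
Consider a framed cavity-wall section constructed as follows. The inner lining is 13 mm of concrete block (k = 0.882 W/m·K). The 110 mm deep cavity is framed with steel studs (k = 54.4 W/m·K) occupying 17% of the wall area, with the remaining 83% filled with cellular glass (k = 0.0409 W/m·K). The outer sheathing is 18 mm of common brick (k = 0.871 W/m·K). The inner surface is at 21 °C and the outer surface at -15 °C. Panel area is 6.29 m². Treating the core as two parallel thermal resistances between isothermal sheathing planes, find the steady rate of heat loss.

Sheathing layers in series; stud and cavity paths in parallel between them.
R_inner = 0.013/(0.882×6.29) = 0.002343 K/W
R_stud  = 0.11/(54.4×0.17×6.29) = 0.001891 K/W
R_cav   = 0.11/(0.0409×0.83×6.29) = 0.5152 K/W
1/R_core = 1/R_stud + 1/R_cav → R_core = 0.001884 K/W
R_outer = 0.018/(0.871×6.29) = 0.003286 K/W
R_total = 0.007513 K/W
Q = ΔT/R_total = 36/0.007513

Q ≈ 4790 W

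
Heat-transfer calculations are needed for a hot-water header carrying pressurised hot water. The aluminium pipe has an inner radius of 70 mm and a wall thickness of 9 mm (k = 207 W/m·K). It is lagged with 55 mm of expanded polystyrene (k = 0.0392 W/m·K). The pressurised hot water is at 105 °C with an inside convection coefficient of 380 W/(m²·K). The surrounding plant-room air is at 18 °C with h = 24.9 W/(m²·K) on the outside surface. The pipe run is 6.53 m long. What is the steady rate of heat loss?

Cylindrical conduction, so R = ln(r₂/r₁)/(2πkL) per layer, in series:
R_inner film = 1/(h_i·2πr₁L) = 1/(380×2π×0.07×6.53) = 9.163×10^-4 K/W
R_aluminium pipe wall = ln(79/70)/(2π×207×6.53) = 1.424×10^-5 K/W
R_expanded polystyrene = ln(134/79)/(2π×0.0392×6.53) = 0.3285 K/W
R_outer film = 1/(h_o·2πr_oL) = 1/(24.9×2π×0.134×6.53) = 0.007305 K/W
R_total = 0.3368 K/W
Q = ΔT/R_total = 87/0.3368

Q ≈ 258 W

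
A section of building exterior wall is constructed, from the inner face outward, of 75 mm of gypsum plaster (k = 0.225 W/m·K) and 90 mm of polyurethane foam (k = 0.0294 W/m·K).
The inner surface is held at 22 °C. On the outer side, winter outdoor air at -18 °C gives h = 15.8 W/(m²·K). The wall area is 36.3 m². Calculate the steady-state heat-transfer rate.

Thermal resistances in series:
R_gypsum plaster = L/(kA) = 0.075/(0.225×36.3) = 0.009183 K/W
R_polyurethane foam = L/(kA) = 0.09/(0.0294×36.3) = 0.08433 K/W
R_outer film = 1/(h_o·A) = 1/(15.8×36.3) = 0.001744 K/W
R_total = 0.09526 K/W
Q = ΔT / R_total = 40 / 0.09526

Q ≈ 420 W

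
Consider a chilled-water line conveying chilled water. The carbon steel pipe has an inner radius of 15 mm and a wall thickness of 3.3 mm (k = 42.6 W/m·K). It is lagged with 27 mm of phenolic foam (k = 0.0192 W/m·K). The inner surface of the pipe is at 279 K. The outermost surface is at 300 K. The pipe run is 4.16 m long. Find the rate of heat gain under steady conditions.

Per-layer cylindrical resistances, series-summed:
R_carbon steel pipe wall = ln(18.3/15)/(2π×42.6×4.16) = 1.786×10^-4 K/W
R_phenolic foam = ln(45.3/18.3)/(2π×0.0192×4.16) = 1.806 K/W
R_total = 1.806 K/W
Q = ΔT/R_total = 21/1.806

Q ≈ 11.6 W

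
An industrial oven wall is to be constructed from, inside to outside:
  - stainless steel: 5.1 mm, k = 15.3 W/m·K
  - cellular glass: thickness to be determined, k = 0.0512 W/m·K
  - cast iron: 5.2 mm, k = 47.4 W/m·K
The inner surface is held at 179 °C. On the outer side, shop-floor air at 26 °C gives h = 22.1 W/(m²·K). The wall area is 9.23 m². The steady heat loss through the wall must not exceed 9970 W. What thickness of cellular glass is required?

Thermal resistances in series:
R_stainless steel = L/(kA) = 0.0051/(15.3×9.23) = 3.611×10^-5 K/W
R_cast iron = L/(kA) = 0.0052/(47.4×9.23) = 1.189×10^-5 K/W
R_outer film = 1/(h_o·A) = 1/(22.1×9.23) = 0.004902 K/W
Sum of the known resistances R_other = 0.00495 K/W
Required total resistance R_tot = ΔT/Q_allow = 153/9970 = 0.01535 K/W
R_cellular glass = R_tot − R_other = 0.0104 K/W
L = R·k·A = 0.0104×0.0512×9.23

L ≈ 4.91 mm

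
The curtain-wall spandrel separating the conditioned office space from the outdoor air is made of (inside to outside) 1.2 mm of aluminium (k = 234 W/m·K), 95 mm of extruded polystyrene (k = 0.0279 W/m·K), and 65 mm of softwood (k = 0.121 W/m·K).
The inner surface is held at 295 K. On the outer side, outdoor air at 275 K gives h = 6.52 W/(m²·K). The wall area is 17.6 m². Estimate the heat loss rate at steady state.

Q ≈ 85.9 W

Model the wall as resistances in series:
R_aluminium = L/(kA) = 0.0012/(234×17.6) = 2.914×10^-7 K/W
R_extruded polystyrene = L/(kA) = 0.095/(0.0279×17.6) = 0.1935 K/W
R_softwood = L/(kA) = 0.065/(0.121×17.6) = 0.03052 K/W
R_outer film = 1/(h_o·A) = 1/(6.52×17.6) = 0.008714 K/W
R_total = 0.2327 K/W
Q = ΔT / R_total = 20 / 0.2327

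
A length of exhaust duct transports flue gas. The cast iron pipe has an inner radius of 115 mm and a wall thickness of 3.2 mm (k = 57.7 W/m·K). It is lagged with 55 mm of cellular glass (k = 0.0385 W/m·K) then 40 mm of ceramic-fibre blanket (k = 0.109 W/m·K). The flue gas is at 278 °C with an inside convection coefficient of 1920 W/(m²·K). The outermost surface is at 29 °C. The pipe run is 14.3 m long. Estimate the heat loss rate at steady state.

Treating each annulus and film as a series resistance:
R_inner film = 1/(h_i·2πr₁L) = 1/(1920×2π×0.115×14.3) = 5.041×10^-5 K/W
R_cast iron pipe wall = ln(118.2/115)/(2π×57.7×14.3) = 5.294×10^-6 K/W
R_cellular glass = ln(173.2/118.2)/(2π×0.0385×14.3) = 0.1104 K/W
R_ceramic-fibre blanket = ln(213.2/173.2)/(2π×0.109×14.3) = 0.02122 K/W
R_total = 0.1317 K/W
Q = ΔT/R_total = 249/0.1317

Q ≈ 1890 W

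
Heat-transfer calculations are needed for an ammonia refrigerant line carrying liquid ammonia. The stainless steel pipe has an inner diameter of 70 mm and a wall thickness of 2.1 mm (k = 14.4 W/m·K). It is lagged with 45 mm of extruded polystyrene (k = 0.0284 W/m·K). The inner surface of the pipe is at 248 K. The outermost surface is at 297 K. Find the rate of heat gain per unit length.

q′ ≈ 11 W/m

Treating each annulus and film as a series resistance:
R_stainless steel pipe wall = ln(37.1/35)/(2π×14.4×1) = 6.44×10^-4 K/W
R_extruded polystyrene = ln(82.1/37.1)/(2π×0.0284×1) = 4.451 K/W
R_total = 4.452 K/W
Q = ΔT/R_total = 49/4.452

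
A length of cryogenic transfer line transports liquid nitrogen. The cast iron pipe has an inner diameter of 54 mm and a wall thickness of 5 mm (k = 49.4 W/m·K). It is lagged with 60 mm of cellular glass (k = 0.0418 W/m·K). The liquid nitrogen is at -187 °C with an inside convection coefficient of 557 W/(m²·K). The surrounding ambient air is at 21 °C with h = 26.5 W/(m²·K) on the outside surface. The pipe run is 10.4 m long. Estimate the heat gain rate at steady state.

Treating each annulus and film as a series resistance:
R_inner film = 1/(h_i·2πr₁L) = 1/(557×2π×0.027×10.4) = 0.001018 K/W
R_cast iron pipe wall = ln(32/27)/(2π×49.4×10.4) = 5.263×10^-5 K/W
R_cellular glass = ln(92/32)/(2π×0.0418×10.4) = 0.3866 K/W
R_outer film = 1/(h_o·2πr_oL) = 1/(26.5×2π×0.092×10.4) = 0.006277 K/W
R_total = 0.394 K/W
Q = ΔT/R_total = 208/0.394

Q ≈ 528 W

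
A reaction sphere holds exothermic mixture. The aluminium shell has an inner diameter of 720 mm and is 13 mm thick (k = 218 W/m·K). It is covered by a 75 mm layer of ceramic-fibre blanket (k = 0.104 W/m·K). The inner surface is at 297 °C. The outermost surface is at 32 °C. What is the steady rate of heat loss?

Q ≈ 772 W

For a spherical shell R = (1/r₁ − 1/r₂)/(4πk); film R = 1/(h·4πr²). In series:
R_aluminium shell = (1/0.36 − 1/0.373)/(4π×218) = 3.534×10^-5 K/W
R_ceramic-fibre blanket = (1/0.373 − 1/0.448)/(4π×0.104) = 0.3434 K/W
R_total = 0.3435 K/W
Q = ΔT/R_total = 265/0.3435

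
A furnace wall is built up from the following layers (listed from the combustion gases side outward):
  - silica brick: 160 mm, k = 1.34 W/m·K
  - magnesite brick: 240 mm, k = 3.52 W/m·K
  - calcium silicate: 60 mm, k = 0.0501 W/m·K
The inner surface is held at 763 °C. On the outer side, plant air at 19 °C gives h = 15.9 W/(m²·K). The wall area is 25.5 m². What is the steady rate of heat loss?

Q ≈ 13100 W

Series thermal resistances:
R_silica brick = L/(kA) = 0.16/(1.34×25.5) = 0.004682 K/W
R_magnesite brick = L/(kA) = 0.24/(3.52×25.5) = 0.002674 K/W
R_calcium silicate = L/(kA) = 0.06/(0.0501×25.5) = 0.04696 K/W
R_outer film = 1/(h_o·A) = 1/(15.9×25.5) = 0.002466 K/W
R_total = 0.05679 K/W
Q = ΔT / R_total = 744 / 0.05679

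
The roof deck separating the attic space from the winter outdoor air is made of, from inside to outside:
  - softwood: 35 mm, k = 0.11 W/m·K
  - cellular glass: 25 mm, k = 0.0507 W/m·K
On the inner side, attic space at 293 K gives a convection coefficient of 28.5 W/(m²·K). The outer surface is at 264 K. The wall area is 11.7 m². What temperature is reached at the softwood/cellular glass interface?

Model the wall as resistances in series:
R_inner film = 1/(h_i·A) = 1/(28.5×11.7) = 0.002999 K/W
R_softwood = L/(kA) = 0.035/(0.11×11.7) = 0.0272 K/W
R_cellular glass = L/(kA) = 0.025/(0.0507×11.7) = 0.04215 K/W
R_total = 0.07234 K/W;  Q = ΔT/R_total = 29/0.07234 = 400.9 W
T_interface = T_inner − Q·ΣR(inner→interface) = 293 − 401×0.03019

T ≈ 281 K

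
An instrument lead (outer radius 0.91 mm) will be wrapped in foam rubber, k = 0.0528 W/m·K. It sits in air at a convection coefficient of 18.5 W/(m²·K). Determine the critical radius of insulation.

For a cylinder r_cr = k/h = 0.0528/18.5
r_cr = 2.85 mm; since the bare radius (0.91 mm) is below r_cr, adding a thin layer of insulation will *increase* heat loss.

r_cr ≈ 2.85 mm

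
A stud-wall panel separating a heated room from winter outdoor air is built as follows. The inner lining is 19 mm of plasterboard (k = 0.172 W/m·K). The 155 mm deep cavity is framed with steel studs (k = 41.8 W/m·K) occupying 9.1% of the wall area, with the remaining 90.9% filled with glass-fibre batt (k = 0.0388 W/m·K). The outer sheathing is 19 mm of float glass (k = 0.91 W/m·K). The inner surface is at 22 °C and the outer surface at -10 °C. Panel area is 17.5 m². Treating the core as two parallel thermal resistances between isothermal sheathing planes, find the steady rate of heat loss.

Q ≈ 3260 W

Sheathing layers in series; stud and cavity paths in parallel between them.
R_inner = 0.019/(0.172×17.5) = 0.006312 K/W
R_stud  = 0.155/(41.8×0.091×17.5) = 0.002328 K/W
R_cav   = 0.155/(0.0388×0.909×17.5) = 0.2511 K/W
1/R_core = 1/R_stud + 1/R_cav → R_core = 0.002307 K/W
R_outer = 0.019/(0.91×17.5) = 0.001193 K/W
R_total = 0.009812 K/W
Q = ΔT/R_total = 32/0.009812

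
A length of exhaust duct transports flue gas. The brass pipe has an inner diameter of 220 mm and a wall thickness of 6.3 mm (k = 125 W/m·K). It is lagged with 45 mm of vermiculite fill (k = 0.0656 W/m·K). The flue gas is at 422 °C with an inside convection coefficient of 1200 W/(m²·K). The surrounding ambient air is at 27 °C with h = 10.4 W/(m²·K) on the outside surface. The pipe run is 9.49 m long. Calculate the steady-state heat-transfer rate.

Q ≈ 4210 W

Per-layer cylindrical resistances, series-summed:
R_inner film = 1/(h_i·2πr₁L) = 1/(1200×2π×0.11×9.49) = 1.271×10^-4 K/W
R_brass pipe wall = ln(116.3/110)/(2π×125×9.49) = 7.472×10^-6 K/W
R_vermiculite fill = ln(161.3/116.3)/(2π×0.0656×9.49) = 0.08362 K/W
R_outer film = 1/(h_o·2πr_oL) = 1/(10.4×2π×0.1613×9.49) = 0.009997 K/W
R_total = 0.09375 K/W
Q = ΔT/R_total = 395/0.09375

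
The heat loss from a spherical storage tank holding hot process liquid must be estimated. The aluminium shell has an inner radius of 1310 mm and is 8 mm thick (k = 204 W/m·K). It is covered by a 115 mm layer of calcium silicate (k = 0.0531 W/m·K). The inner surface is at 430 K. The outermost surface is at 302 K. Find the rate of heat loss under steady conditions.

For a spherical shell R = (1/r₁ − 1/r₂)/(4πk); film R = 1/(h·4πr²). In series:
R_aluminium shell = (1/1.31 − 1/1.318)/(4π×204) = 1.807×10^-6 K/W
R_calcium silicate = (1/1.318 − 1/1.433)/(4π×0.0531) = 0.09125 K/W
R_total = 0.09125 K/W
Q = ΔT/R_total = 128/0.09125

Q ≈ 1400 W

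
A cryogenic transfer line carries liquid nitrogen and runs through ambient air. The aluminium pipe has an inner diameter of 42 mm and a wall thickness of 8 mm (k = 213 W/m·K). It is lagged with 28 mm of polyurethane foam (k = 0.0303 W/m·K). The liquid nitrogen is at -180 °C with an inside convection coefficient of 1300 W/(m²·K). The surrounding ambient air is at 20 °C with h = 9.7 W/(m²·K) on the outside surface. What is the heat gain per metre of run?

q′ ≈ 52 W/m

Treating each annulus and film as a series resistance:
R_inner film = 1/(h_i·2πr₁L) = 1/(1300×2π×0.021×1) = 0.00583 K/W
R_aluminium pipe wall = ln(29/21)/(2π×213×1) = 2.412×10^-4 K/W
R_polyurethane foam = ln(57/29)/(2π×0.0303×1) = 3.549 K/W
R_outer film = 1/(h_o·2πr_oL) = 1/(9.7×2π×0.057×1) = 0.2879 K/W
R_total = 3.843 K/W
Q = ΔT/R_total = 200/3.843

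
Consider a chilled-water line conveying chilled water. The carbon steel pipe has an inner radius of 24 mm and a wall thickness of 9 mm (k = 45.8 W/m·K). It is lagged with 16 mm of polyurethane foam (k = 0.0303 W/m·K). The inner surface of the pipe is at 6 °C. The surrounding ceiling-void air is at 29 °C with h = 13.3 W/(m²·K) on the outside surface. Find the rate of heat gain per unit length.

Per-layer cylindrical resistances, series-summed:
R_carbon steel pipe wall = ln(33/24)/(2π×45.8×1) = 0.001107 K/W
R_polyurethane foam = ln(49/33)/(2π×0.0303×1) = 2.076 K/W
R_outer film = 1/(h_o·2πr_oL) = 1/(13.3×2π×0.049×1) = 0.2442 K/W
R_total = 2.322 K/W
Q = ΔT/R_total = 23/2.322

q′ ≈ 9.91 W/m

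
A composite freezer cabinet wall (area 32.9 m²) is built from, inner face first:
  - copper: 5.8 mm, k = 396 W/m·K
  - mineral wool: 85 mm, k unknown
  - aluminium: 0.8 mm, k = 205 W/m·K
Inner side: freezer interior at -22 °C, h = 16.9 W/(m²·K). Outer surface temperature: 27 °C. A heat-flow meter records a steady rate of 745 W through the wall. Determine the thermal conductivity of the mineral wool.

Using the resistance-network approach (series):
R_inner film = 1/(h_i·A) = 1/(16.9×32.9) = 0.001799 K/W
R_copper = L/(kA) = 0.0058/(396×32.9) = 4.452×10^-7 K/W
R_aluminium = L/(kA) = 0.0008/(205×32.9) = 1.186×10^-7 K/W
Sum of known resistances R_other = 0.001799 K/W
Total R = ΔT/Q = 49/745 = 0.06577 K/W
R_mineral wool = R_total − R_other = 0.06397 K/W
k = L/(R·A) = 0.085/(0.06397×32.9)

k ≈ 0.0404 W/(m·K)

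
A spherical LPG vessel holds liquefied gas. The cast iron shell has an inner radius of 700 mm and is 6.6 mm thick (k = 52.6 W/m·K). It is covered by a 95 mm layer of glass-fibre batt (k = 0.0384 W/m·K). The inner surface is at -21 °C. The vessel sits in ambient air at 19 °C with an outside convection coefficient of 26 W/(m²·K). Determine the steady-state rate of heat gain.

Radial (spherical) resistances in series:
R_cast iron shell = (1/0.7 − 1/0.7066)/(4π×52.6) = 2.019×10^-5 K/W
R_glass-fibre batt = (1/0.7066 − 1/0.8016)/(4π×0.0384) = 0.3476 K/W
R_outer film = 1/(h·4πr_o²) = 1/(26×4π×0.8016²) = 0.004763 K/W
R_total = 0.3524 K/W
Q = ΔT/R_total = 40/0.3524

Q ≈ 114 W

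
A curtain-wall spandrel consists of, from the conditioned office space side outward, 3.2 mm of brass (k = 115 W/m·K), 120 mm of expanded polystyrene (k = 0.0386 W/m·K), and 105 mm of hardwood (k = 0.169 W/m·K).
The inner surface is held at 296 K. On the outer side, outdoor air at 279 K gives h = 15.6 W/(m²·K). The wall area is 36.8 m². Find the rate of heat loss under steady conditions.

Treating each layer as a thermal resistance in series:
R_brass = L/(kA) = 0.0032/(115×36.8) = 7.561×10^-7 K/W
R_expanded polystyrene = L/(kA) = 0.12/(0.0386×36.8) = 0.08448 K/W
R_hardwood = L/(kA) = 0.105/(0.169×36.8) = 0.01688 K/W
R_outer film = 1/(h_o·A) = 1/(15.6×36.8) = 0.001742 K/W
R_total = 0.1031 K/W
Q = ΔT / R_total = 17 / 0.1031

Q ≈ 165 W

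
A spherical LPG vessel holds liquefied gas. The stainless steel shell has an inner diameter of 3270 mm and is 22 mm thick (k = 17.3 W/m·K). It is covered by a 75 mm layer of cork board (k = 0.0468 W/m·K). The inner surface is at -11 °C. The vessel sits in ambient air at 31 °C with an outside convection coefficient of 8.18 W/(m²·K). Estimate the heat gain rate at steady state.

Spherical conduction: R = (1/r_in − 1/r_out)/(4πk) per layer; series-sum.
R_stainless steel shell = (1/1.635 − 1/1.657)/(4π×17.3) = 3.735×10^-5 K/W
R_cork board = (1/1.657 − 1/1.732)/(4π×0.0468) = 0.04444 K/W
R_outer film = 1/(h·4πr_o²) = 1/(8.18×4π×1.732²) = 0.003243 K/W
R_total = 0.04772 K/W
Q = ΔT/R_total = 42/0.04772

Q ≈ 880 W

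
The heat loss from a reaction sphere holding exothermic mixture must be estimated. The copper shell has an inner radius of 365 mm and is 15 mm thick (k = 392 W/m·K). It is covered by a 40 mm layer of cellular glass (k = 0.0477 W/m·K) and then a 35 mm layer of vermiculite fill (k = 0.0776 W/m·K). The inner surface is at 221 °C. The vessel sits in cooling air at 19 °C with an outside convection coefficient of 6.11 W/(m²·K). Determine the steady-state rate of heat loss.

Each spherical layer contributes R = (1/r_i − 1/r_o)/(4πk):
R_copper shell = (1/0.365 − 1/0.38)/(4π×392) = 2.195×10^-5 K/W
R_cellular glass = (1/0.38 − 1/0.42)/(4π×0.0477) = 0.4181 K/W
R_vermiculite fill = (1/0.42 − 1/0.455)/(4π×0.0776) = 0.1878 K/W
R_outer film = 1/(h·4πr_o²) = 1/(6.11×4π×0.455²) = 0.06291 K/W
R_total = 0.6689 K/W
Q = ΔT/R_total = 202/0.6689

Q ≈ 302 W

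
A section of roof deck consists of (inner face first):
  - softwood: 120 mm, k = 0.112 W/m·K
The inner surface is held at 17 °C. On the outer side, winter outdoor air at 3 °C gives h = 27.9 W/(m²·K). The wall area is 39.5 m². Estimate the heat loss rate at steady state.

Series thermal resistances:
R_softwood = L/(kA) = 0.12/(0.112×39.5) = 0.02712 K/W
R_outer film = 1/(h_o·A) = 1/(27.9×39.5) = 9.074×10^-4 K/W
R_total = 0.02803 K/W
Q = ΔT / R_total = 14 / 0.02803

Q ≈ 499 W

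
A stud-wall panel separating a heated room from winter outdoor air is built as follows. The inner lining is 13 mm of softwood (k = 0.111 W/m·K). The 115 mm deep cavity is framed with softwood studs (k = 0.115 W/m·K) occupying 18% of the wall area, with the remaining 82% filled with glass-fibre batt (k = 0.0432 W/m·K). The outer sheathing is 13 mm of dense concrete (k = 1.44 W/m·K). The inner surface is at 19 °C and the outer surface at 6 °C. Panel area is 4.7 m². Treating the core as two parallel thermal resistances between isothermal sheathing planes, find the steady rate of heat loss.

Q ≈ 28.1 W

Sheathing layers in series; stud and cavity paths in parallel between them.
R_inner = 0.013/(0.111×4.7) = 0.02492 K/W
R_stud  = 0.115/(0.115×0.18×4.7) = 1.182 K/W
R_cav   = 0.115/(0.0432×0.82×4.7) = 0.6907 K/W
1/R_core = 1/R_stud + 1/R_cav → R_core = 0.436 K/W
R_outer = 0.013/(1.44×4.7) = 0.001921 K/W
R_total = 0.4628 K/W
Q = ΔT/R_total = 13/0.4628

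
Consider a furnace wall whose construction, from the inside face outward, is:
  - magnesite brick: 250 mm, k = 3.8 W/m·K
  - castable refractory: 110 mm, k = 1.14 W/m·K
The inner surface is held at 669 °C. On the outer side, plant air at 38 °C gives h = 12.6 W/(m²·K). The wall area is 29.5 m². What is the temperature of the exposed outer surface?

T ≈ 245 °C

Using the resistance-network approach (series):
R_magnesite brick = L/(kA) = 0.25/(3.8×29.5) = 0.00223 K/W
R_castable refractory = L/(kA) = 0.11/(1.14×29.5) = 0.003271 K/W
R_outer film = 1/(h_o·A) = 1/(12.6×29.5) = 0.00269 K/W
R_total = 0.008191 K/W;  Q = ΔT/R_total = 631/0.008191 = 77030 W
T_interface = T_inner − Q·ΣR(inner→interface) = 669 − 77000×0.005501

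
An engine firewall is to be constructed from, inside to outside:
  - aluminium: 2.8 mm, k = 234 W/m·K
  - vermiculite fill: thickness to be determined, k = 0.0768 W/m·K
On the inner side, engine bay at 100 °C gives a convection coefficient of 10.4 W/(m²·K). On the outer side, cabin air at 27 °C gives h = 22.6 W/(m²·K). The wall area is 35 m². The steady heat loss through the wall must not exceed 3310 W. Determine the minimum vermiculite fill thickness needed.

Using the resistance-network approach (series):
R_inner film = 1/(h_i·A) = 1/(10.4×35) = 0.002747 K/W
R_aluminium = L/(kA) = 0.0028/(234×35) = 3.419×10^-7 K/W
R_outer film = 1/(h_o·A) = 1/(22.6×35) = 0.001264 K/W
Sum of the known resistances R_other = 0.004012 K/W
Required total resistance R_tot = ΔT/Q_allow = 73/3310 = 0.02205 K/W
R_vermiculite fill = R_tot − R_other = 0.01804 K/W
L = R·k·A = 0.01804×0.0768×35

L ≈ 48.5 mm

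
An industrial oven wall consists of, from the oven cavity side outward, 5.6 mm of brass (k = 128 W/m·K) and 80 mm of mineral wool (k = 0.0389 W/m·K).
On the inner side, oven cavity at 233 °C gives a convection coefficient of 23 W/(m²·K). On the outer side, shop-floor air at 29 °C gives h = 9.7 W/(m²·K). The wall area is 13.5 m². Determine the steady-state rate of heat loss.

Q ≈ 1250 W

Using the resistance-network approach (series):
R_inner film = 1/(h_i·A) = 1/(23×13.5) = 0.003221 K/W
R_brass = L/(kA) = 0.0056/(128×13.5) = 3.241×10^-6 K/W
R_mineral wool = L/(kA) = 0.08/(0.0389×13.5) = 0.1523 K/W
R_outer film = 1/(h_o·A) = 1/(9.7×13.5) = 0.007637 K/W
R_total = 0.1632 K/W
Q = ΔT / R_total = 204 / 0.1632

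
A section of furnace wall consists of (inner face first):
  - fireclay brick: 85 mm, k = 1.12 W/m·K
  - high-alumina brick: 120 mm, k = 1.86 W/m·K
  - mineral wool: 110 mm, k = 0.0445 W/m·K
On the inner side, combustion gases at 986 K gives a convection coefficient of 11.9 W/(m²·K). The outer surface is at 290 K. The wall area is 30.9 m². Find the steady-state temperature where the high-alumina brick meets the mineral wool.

Thermal resistances in series:
R_inner film = 1/(h_i·A) = 1/(11.9×30.9) = 0.00272 K/W
R_fireclay brick = L/(kA) = 0.085/(1.12×30.9) = 0.002456 K/W
R_high-alumina brick = L/(kA) = 0.12/(1.86×30.9) = 0.002088 K/W
R_mineral wool = L/(kA) = 0.11/(0.0445×30.9) = 0.08 K/W
R_total = 0.08726 K/W;  Q = ΔT/R_total = 696/0.08726 = 7976 W
T_interface = T_inner − Q·ΣR(inner→interface) = 986 − 7980×0.007264

T ≈ 928 K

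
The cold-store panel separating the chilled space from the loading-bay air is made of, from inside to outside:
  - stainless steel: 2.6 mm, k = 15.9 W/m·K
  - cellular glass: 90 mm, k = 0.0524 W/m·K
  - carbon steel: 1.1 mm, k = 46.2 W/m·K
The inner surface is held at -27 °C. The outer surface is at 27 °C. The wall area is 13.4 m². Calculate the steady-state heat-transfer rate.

Q ≈ 421 W

Thermal resistances in series:
R_stainless steel = L/(kA) = 0.0026/(15.9×13.4) = 1.22×10^-5 K/W
R_cellular glass = L/(kA) = 0.09/(0.0524×13.4) = 0.1282 K/W
R_carbon steel = L/(kA) = 0.0011/(46.2×13.4) = 1.777×10^-6 K/W
R_total = 0.1282 K/W
Q = ΔT / R_total = 54 / 0.1282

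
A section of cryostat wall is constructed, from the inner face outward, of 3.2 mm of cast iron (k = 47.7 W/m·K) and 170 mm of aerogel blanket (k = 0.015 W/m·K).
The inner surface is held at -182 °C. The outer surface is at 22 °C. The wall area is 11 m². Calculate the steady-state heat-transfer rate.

Q ≈ 198 W

Thermal resistances in series:
R_cast iron = L/(kA) = 0.0032/(47.7×11) = 6.099×10^-6 K/W
R_aerogel blanket = L/(kA) = 0.17/(0.015×11) = 1.03 K/W
R_total = 1.03 K/W
Q = ΔT / R_total = 204 / 1.03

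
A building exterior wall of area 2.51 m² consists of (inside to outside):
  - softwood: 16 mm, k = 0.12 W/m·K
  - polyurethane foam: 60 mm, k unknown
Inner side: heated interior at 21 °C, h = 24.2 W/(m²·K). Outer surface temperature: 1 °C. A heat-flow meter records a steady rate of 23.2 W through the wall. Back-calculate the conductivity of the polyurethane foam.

Thermal resistances in series:
R_inner film = 1/(h_i·A) = 1/(24.2×2.51) = 0.01646 K/W
R_softwood = L/(kA) = 0.016/(0.12×2.51) = 0.05312 K/W
Sum of known resistances R_other = 0.06958 K/W
Total R = ΔT/Q = 20/23.2 = 0.8621 K/W
R_polyurethane foam = R_total − R_other = 0.7925 K/W
k = L/(R·A) = 0.06/(0.7925×2.51)

k ≈ 0.0302 W/(m·K)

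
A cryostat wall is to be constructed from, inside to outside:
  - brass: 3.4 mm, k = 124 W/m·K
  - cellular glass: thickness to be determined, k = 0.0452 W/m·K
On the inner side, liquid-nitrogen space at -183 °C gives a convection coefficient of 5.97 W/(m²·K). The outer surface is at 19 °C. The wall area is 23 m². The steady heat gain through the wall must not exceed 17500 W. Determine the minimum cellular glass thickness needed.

L ≈ 4.43 mm

Using the resistance-network approach (series):
R_inner film = 1/(h_i·A) = 1/(5.97×23) = 0.007283 K/W
R_brass = L/(kA) = 0.0034/(124×23) = 1.192×10^-6 K/W
Sum of the known resistances R_other = 0.007284 K/W
Required total resistance R_tot = ΔT/Q_allow = 202/17500 = 0.01154 K/W
R_cellular glass = R_tot − R_other = 0.004259 K/W
L = R·k·A = 0.004259×0.0452×23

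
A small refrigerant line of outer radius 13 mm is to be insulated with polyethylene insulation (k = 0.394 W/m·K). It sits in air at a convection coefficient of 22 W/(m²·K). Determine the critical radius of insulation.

For a cylinder r_cr = k/h = 0.394/22
r_cr = 17.9 mm; since the bare radius (13 mm) is below r_cr, adding a thin layer of insulation will *increase* heat loss.

r_cr ≈ 17.9 mm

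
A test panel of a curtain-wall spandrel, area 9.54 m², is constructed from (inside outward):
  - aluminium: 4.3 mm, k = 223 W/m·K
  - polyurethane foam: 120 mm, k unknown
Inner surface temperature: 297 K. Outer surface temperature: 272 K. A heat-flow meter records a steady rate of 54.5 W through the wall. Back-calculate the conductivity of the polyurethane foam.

k ≈ 0.0274 W/(m·K)

Treating each layer as a thermal resistance in series:
R_aluminium = L/(kA) = 0.0043/(223×9.54) = 2.021×10^-6 K/W
Sum of known resistances R_other = 2.021×10^-6 K/W
Total R = ΔT/Q = 25/54.5 = 0.4587 K/W
R_polyurethane foam = R_total − R_other = 0.4587 K/W
k = L/(R·A) = 0.12/(0.4587×9.54)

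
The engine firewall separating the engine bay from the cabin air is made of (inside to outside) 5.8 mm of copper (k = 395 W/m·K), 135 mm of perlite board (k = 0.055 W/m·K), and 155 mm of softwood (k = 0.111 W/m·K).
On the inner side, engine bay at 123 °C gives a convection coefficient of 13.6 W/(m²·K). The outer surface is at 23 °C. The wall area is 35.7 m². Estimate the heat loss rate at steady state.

Q ≈ 910 W

Model the wall as resistances in series:
R_inner film = 1/(h_i·A) = 1/(13.6×35.7) = 0.00206 K/W
R_copper = L/(kA) = 0.0058/(395×35.7) = 4.113×10^-7 K/W
R_perlite board = L/(kA) = 0.135/(0.055×35.7) = 0.06875 K/W
R_softwood = L/(kA) = 0.155/(0.111×35.7) = 0.03911 K/W
R_total = 0.1099 K/W
Q = ΔT / R_total = 100 / 0.1099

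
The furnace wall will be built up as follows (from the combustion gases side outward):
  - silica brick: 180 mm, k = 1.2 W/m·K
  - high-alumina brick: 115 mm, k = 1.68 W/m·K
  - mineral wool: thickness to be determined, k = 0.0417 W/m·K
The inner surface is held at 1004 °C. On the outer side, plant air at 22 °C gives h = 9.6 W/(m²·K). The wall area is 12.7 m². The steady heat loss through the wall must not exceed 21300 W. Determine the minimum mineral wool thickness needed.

L ≈ 11 mm

Treating each layer as a thermal resistance in series:
R_silica brick = L/(kA) = 0.18/(1.2×12.7) = 0.01181 K/W
R_high-alumina brick = L/(kA) = 0.115/(1.68×12.7) = 0.00539 K/W
R_outer film = 1/(h_o·A) = 1/(9.6×12.7) = 0.008202 K/W
Sum of the known resistances R_other = 0.0254 K/W
Required total resistance R_tot = ΔT/Q_allow = 982/21300 = 0.0461 K/W
R_mineral wool = R_tot − R_other = 0.0207 K/W
L = R·k·A = 0.0207×0.0417×12.7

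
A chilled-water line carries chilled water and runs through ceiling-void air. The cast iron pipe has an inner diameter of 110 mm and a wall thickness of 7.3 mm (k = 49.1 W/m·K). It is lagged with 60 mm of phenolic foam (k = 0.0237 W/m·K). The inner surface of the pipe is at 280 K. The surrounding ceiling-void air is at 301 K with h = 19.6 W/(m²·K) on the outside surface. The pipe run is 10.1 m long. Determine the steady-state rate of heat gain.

Radial resistances (cylindrical: R_cond = ln(r_o/r_i)/(2πkL), R_conv = 1/(h·2πrL)):
R_cast iron pipe wall = ln(62.3/55)/(2π×49.1×10.1) = 4×10^-5 K/W
R_phenolic foam = ln(122.3/62.3)/(2π×0.0237×10.1) = 0.4485 K/W
R_outer film = 1/(h_o·2πr_oL) = 1/(19.6×2π×0.1223×10.1) = 0.006574 K/W
R_total = 0.4551 K/W
Q = ΔT/R_total = 21/0.4551

Q ≈ 46.1 W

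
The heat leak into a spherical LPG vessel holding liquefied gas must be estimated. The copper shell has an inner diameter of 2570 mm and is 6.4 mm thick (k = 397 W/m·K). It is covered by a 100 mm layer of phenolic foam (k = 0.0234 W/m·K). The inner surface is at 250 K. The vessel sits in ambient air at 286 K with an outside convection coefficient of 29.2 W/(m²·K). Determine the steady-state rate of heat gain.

Spherical conduction: R = (1/r_in − 1/r_out)/(4πk) per layer; series-sum.
R_copper shell = (1/1.285 − 1/1.2914)/(4π×397) = 7.731×10^-7 K/W
R_phenolic foam = (1/1.2914 − 1/1.3914)/(4π×0.0234) = 0.1893 K/W
R_outer film = 1/(h·4πr_o²) = 1/(29.2×4π×1.3914²) = 0.001408 K/W
R_total = 0.1907 K/W
Q = ΔT/R_total = 36/0.1907

Q ≈ 189 W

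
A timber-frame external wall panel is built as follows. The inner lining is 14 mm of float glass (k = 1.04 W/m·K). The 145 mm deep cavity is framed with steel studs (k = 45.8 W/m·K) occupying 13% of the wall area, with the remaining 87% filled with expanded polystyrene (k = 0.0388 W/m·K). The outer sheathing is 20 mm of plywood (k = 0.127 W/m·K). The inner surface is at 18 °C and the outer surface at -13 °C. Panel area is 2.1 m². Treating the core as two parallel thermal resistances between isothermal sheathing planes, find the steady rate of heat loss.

Sheathing layers in series; stud and cavity paths in parallel between them.
R_inner = 0.014/(1.04×2.1) = 0.00641 K/W
R_stud  = 0.145/(45.8×0.13×2.1) = 0.0116 K/W
R_cav   = 0.145/(0.0388×0.87×2.1) = 2.045 K/W
1/R_core = 1/R_stud + 1/R_cav → R_core = 0.01153 K/W
R_outer = 0.02/(0.127×2.1) = 0.07499 K/W
R_total = 0.09293 K/W
Q = ΔT/R_total = 31/0.09293

Q ≈ 334 W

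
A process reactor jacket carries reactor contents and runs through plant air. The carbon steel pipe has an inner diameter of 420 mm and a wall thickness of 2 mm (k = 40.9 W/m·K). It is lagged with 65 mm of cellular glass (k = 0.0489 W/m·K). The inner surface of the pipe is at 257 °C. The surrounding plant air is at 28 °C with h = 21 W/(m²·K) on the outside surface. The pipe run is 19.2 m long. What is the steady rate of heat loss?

For a radial system each layer contributes R = ln(r_out/r_in)/(2πkL); films add R = 1/(hA).
R_carbon steel pipe wall = ln(212/210)/(2π×40.9×19.2) = 1.921×10^-6 K/W
R_cellular glass = ln(277/212)/(2π×0.0489×19.2) = 0.04533 K/W
R_outer film = 1/(h_o·2πr_oL) = 1/(21×2π×0.277×19.2) = 0.001425 K/W
R_total = 0.04676 K/W
Q = ΔT/R_total = 229/0.04676

Q ≈ 4900 W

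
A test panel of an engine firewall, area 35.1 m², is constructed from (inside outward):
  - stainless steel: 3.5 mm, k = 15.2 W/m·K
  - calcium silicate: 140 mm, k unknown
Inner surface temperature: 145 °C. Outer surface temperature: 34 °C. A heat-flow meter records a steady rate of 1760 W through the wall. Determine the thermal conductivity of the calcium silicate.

k ≈ 0.0632 W/(m·K)

Treating each layer as a thermal resistance in series:
R_stainless steel = L/(kA) = 0.0035/(15.2×35.1) = 6.56×10^-6 K/W
Sum of known resistances R_other = 6.56×10^-6 K/W
Total R = ΔT/Q = 111/1760 = 0.06307 K/W
R_calcium silicate = R_total − R_other = 0.06306 K/W
k = L/(R·A) = 0.14/(0.06306×35.1)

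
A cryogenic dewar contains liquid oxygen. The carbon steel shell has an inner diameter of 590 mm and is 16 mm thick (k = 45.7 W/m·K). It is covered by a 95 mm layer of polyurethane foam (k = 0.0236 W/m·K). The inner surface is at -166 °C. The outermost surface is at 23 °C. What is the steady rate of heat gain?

Q ≈ 74.5 W

Spherical conduction: R = (1/r_in − 1/r_out)/(4πk) per layer; series-sum.
R_carbon steel shell = (1/0.295 − 1/0.311)/(4π×45.7) = 3.037×10^-4 K/W
R_polyurethane foam = (1/0.311 − 1/0.406)/(4π×0.0236) = 2.537 K/W
R_total = 2.537 K/W
Q = ΔT/R_total = 189/2.537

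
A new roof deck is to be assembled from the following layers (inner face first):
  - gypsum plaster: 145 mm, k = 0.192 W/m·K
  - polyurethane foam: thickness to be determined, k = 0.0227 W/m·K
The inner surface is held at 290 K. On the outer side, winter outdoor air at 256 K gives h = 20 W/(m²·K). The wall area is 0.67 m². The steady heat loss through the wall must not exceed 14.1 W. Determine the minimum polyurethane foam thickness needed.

Treating each layer as a thermal resistance in series:
R_gypsum plaster = L/(kA) = 0.145/(0.192×0.67) = 1.127 K/W
R_outer film = 1/(h_o·A) = 1/(20×0.67) = 0.07463 K/W
Sum of the known resistances R_other = 1.202 K/W
Required total resistance R_tot = ΔT/Q_allow = 34/14.1 = 2.411 K/W
R_polyurethane foam = R_tot − R_other = 1.21 K/W
L = R·k·A = 1.21×0.0227×0.67

L ≈ 18.4 mm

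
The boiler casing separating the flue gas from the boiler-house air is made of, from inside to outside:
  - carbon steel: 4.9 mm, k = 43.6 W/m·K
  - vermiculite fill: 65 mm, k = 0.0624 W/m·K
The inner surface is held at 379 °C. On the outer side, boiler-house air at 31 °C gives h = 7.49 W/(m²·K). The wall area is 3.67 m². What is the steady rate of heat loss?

Thermal resistances in series:
R_carbon steel = L/(kA) = 0.0049/(43.6×3.67) = 3.062×10^-5 K/W
R_vermiculite fill = L/(kA) = 0.065/(0.0624×3.67) = 0.2838 K/W
R_outer film = 1/(h_o·A) = 1/(7.49×3.67) = 0.03638 K/W
R_total = 0.3202 K/W
Q = ΔT / R_total = 348 / 0.3202

Q ≈ 1090 W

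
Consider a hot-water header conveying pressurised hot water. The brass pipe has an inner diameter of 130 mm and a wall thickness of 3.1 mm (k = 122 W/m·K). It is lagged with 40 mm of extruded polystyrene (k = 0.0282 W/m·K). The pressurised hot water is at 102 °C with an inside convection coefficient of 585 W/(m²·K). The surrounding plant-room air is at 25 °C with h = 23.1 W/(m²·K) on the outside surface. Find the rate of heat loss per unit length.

q′ ≈ 28.8 W/m

For a radial system each layer contributes R = ln(r_out/r_in)/(2πkL); films add R = 1/(hA).
R_inner film = 1/(h_i·2πr₁L) = 1/(585×2π×0.065×1) = 0.004186 K/W
R_brass pipe wall = ln(68.1/65)/(2π×122×1) = 6.078×10^-5 K/W
R_extruded polystyrene = ln(108.1/68.1)/(2π×0.0282×1) = 2.608 K/W
R_outer film = 1/(h_o·2πr_oL) = 1/(23.1×2π×0.1081×1) = 0.06374 K/W
R_total = 2.676 K/W
Q = ΔT/R_total = 77/2.676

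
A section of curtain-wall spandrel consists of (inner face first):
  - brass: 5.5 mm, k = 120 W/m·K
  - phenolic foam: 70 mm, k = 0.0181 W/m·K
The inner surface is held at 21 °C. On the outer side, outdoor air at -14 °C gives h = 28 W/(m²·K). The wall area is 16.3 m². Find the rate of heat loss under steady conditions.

Thermal resistances in series:
R_brass = L/(kA) = 0.0055/(120×16.3) = 2.812×10^-6 K/W
R_phenolic foam = L/(kA) = 0.07/(0.0181×16.3) = 0.2373 K/W
R_outer film = 1/(h_o·A) = 1/(28×16.3) = 0.002191 K/W
R_total = 0.2395 K/W
Q = ΔT / R_total = 35 / 0.2395

Q ≈ 146 W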